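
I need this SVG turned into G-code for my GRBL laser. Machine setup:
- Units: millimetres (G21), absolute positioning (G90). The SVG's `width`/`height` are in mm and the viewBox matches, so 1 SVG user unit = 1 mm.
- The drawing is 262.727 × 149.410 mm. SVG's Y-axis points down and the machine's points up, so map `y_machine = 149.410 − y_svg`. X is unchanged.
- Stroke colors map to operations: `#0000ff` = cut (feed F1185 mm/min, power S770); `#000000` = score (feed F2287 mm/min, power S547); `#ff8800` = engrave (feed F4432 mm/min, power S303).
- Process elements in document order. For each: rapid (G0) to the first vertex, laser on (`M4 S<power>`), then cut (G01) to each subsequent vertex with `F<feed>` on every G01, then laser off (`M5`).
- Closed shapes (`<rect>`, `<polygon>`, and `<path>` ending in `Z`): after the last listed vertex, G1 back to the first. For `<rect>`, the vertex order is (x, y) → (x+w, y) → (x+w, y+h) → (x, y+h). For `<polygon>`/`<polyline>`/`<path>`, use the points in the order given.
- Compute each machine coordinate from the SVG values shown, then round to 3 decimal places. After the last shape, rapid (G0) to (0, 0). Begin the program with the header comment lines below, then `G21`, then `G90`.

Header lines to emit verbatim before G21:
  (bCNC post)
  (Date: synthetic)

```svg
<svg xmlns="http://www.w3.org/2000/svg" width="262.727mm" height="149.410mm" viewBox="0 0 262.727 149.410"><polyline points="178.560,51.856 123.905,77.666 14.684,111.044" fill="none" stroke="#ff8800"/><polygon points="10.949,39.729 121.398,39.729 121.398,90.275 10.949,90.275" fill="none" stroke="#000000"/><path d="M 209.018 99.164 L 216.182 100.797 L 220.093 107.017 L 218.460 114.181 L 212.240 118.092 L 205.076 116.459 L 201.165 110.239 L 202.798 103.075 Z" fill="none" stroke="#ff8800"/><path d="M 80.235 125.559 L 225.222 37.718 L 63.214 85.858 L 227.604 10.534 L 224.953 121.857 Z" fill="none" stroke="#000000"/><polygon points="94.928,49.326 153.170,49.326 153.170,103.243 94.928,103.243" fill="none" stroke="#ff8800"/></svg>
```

(bCNC post)
(Date: synthetic)
G21
G90
G0 X178.560 Y97.554
M4 S303
G01 X123.905 Y71.744 F4432
G01 X14.684 Y38.366 F4432
M5
G0 X10.949 Y109.681
M4 S547
G01 X121.398 Y109.681 F2287
G01 X121.398 Y59.135 F2287
G01 X10.949 Y59.135 F2287
G01 X10.949 Y109.681 F2287
M5
G0 X209.018 Y50.246
M4 S303
G01 X216.182 Y48.613 F4432
G01 X220.093 Y42.393 F4432
G01 X218.460 Y35.229 F4432
G01 X212.240 Y31.318 F4432
G01 X205.076 Y32.951 F4432
G01 X201.165 Y39.171 F4432
G01 X202.798 Y46.335 F4432
G01 X209.018 Y50.246 F4432
M5
G0 X80.235 Y23.851
M4 S547
G01 X225.222 Y111.692 F2287
G01 X63.214 Y63.552 F2287
G01 X227.604 Y138.876 F2287
G01 X224.953 Y27.553 F2287
G01 X80.235 Y23.851 F2287
M5
G0 X94.928 Y100.084
M4 S303
G01 X153.170 Y100.084 F4432
G01 X153.170 Y46.167 F4432
G01 X94.928 Y46.167 F4432
G01 X94.928 Y100.084 F4432
M5
G0 X0.000 Y0.000

viewBox `0 0 262.727 149.410` with mm width/height → 1 unit = 1 mm. Flip: y_m = 149.410 − y_svg.

**Shape 1** — `<polyline>` open polyline, stroke `#ff8800` → engrave (S303, F4432). Machine vertices: (178.560,97.554) → (123.905,71.744) → (14.684,38.366). Open path.

**Shape 2** — `<polygon>` rectangle, stroke `#000000` → score (S547, F2287). Machine vertices: (10.949,109.681) → (121.398,109.681) → (121.398,59.135) → (10.949,59.135) → (10.949,109.681). Closed: final G1 returns to the first vertex.

**Shape 3** — `<path>` regular polygon, stroke `#ff8800` → engrave (S303, F4432). Machine vertices: (209.018,50.246) → (216.182,48.613) → (220.093,42.393) → (218.460,35.229) → (212.240,31.318) → (205.076,32.951) → (201.165,39.171) → (202.798,46.335) → (209.018,50.246). Closed: final G1 returns to the first vertex.

**Shape 4** — `<path>` closed polygon, stroke `#000000` → score (S547, F2287). Machine vertices: (80.235,23.851) → (225.222,111.692) → (63.214,63.552) → (227.604,138.876) → (224.953,27.553) → (80.235,23.851). Closed: final G1 returns to the first vertex.

**Shape 5** — `<polygon>` rectangle, stroke `#ff8800` → engrave (S303, F4432). Machine vertices: (94.928,100.084) → (153.170,100.084) → (153.170,46.167) → (94.928,46.167) → (94.928,100.084). Closed: final G1 returns to the first vertex.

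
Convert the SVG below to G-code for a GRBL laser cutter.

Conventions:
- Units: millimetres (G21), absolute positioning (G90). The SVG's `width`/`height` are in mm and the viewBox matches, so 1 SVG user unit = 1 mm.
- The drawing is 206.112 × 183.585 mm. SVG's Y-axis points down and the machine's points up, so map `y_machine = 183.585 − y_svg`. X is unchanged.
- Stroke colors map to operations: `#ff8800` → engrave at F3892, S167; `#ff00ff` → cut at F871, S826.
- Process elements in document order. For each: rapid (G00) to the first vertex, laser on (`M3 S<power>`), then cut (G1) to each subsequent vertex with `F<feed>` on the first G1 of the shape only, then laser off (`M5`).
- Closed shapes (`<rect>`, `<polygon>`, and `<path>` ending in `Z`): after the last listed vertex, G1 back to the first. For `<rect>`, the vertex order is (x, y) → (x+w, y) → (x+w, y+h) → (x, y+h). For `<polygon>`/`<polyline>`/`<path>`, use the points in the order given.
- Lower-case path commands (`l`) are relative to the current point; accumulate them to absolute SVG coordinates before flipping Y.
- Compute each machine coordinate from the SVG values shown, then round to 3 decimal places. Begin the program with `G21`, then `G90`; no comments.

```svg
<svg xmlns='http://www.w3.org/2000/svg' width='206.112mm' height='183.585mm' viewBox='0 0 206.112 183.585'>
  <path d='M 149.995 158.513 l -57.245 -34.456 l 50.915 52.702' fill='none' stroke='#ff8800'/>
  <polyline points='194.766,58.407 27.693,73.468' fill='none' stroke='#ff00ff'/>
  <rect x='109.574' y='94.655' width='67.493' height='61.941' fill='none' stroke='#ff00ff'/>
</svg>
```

Since the viewBox matches the mm dimensions, user units are millimetres directly. The only transform is the Y-flip y_m = 183.585 − y_svg.

Shape 1 is a open polyline drawn with `<path>`. Its stroke #ff8800 means engrave at S167, F3892. After flipping Y the toolpath is (149.995,25.072) → (92.750,59.528) → (143.665,6.826).

Shape 2 is a line segment drawn with `<polyline>`. Its stroke #ff00ff means cut at S826, F871. After flipping Y the toolpath is (194.766,125.178) → (27.693,110.117).

Shape 3 is a rectangle drawn with `<rect>`. Its stroke #ff00ff means cut at S826, F871. After flipping Y the toolpath is (109.574,88.930) → (177.067,88.930) → (177.067,26.989) → (109.574,26.989) → (109.574,88.930), returning to the start.

G21
G90
G00 X149.995 Y25.072
M3 S167
G1 X92.750 Y59.528 F3892
G1 X143.665 Y6.826
M5
G00 X194.766 Y125.178
M3 S826
G1 X27.693 Y110.117 F871
M5
G00 X109.574 Y88.930
M3 S826
G1 X177.067 Y88.930 F871
G1 X177.067 Y26.989
G1 X109.574 Y26.989
G1 X109.574 Y88.930
M5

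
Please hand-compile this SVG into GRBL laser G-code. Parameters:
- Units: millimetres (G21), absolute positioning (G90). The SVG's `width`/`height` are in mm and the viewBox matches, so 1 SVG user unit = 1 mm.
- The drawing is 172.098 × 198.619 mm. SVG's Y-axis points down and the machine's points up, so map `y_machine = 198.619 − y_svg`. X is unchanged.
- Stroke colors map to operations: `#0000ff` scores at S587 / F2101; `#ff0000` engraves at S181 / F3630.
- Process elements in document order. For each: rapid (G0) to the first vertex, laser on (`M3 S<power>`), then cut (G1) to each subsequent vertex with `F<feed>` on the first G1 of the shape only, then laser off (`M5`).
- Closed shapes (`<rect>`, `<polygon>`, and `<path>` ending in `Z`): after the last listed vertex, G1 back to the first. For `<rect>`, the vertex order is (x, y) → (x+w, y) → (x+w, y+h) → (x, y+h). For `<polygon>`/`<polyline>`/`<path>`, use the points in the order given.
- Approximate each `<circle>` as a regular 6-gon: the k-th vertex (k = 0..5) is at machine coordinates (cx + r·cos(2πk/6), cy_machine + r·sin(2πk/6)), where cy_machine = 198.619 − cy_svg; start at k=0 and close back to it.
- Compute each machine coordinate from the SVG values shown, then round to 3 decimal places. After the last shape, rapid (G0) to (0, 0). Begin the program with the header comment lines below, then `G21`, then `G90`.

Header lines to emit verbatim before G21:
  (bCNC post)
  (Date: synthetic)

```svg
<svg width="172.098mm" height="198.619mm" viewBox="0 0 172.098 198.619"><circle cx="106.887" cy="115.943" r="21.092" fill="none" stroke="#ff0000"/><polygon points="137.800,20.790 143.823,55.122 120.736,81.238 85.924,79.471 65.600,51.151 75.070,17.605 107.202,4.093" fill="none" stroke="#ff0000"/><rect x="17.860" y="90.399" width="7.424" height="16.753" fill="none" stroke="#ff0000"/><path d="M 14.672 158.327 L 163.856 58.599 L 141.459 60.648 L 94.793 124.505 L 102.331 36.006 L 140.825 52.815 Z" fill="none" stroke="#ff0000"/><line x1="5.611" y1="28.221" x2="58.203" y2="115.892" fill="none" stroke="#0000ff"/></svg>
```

(bCNC post)
(Date: synthetic)
G21
G90
G0 X127.979 Y82.676
M3 S181
G1 X117.433 Y100.942 F3630
G1 X96.341 Y100.942
G1 X85.795 Y82.676
G1 X96.341 Y64.410
G1 X117.433 Y64.410
G1 X127.979 Y82.676
M5
G0 X137.800 Y177.829
M3 S181
G1 X143.823 Y143.497 F3630
G1 X120.736 Y117.381
G1 X85.924 Y119.148
G1 X65.600 Y147.468
G1 X75.070 Y181.014
G1 X107.202 Y194.526
G1 X137.800 Y177.829
M5
G0 X17.860 Y108.220
M3 S181
G1 X25.284 Y108.220 F3630
G1 X25.284 Y91.467
G1 X17.860 Y91.467
G1 X17.860 Y108.220
M5
G0 X14.672 Y40.292
M3 S181
G1 X163.856 Y140.020 F3630
G1 X141.459 Y137.971
G1 X94.793 Y74.114
G1 X102.331 Y162.613
G1 X140.825 Y145.804
G1 X14.672 Y40.292
M5
G0 X5.611 Y170.398
M3 S587
G1 X58.203 Y82.727 F2101
M5
G0 X0.000 Y0.000

Since the viewBox matches the mm dimensions, user units are millimetres directly. The only transform is the Y-flip y_m = 198.619 − y_svg.

Shape 1 is a circle drawn with `<circle>`. Its stroke #ff0000 means engrave at S181, F3630. After flipping Y the toolpath is (127.979,82.676) → (117.433,100.942) → (96.341,100.942) → (85.795,82.676) → (96.341,64.410) → (117.433,64.410) → (127.979,82.676), returning to the start.

Shape 2 is a regular polygon drawn with `<polygon>`. Its stroke #ff0000 means engrave at S181, F3630. After flipping Y the toolpath is (137.800,177.829) → (143.823,143.497) → (120.736,117.381) → (85.924,119.148) → (65.600,147.468) → (75.070,181.014) → (107.202,194.526) → (137.800,177.829), returning to the start.

Shape 3 is a rectangle drawn with `<rect>`. Its stroke #ff0000 means engrave at S181, F3630. After flipping Y the toolpath is (17.860,108.220) → (25.284,108.220) → (25.284,91.467) → (17.860,91.467) → (17.860,108.220), returning to the start.

Shape 4 is a closed polygon drawn with `<path>`. Its stroke #ff0000 means engrave at S181, F3630. After flipping Y the toolpath is (14.672,40.292) → (163.856,140.020) → (141.459,137.971) → (94.793,74.114) → (102.331,162.613) → (140.825,145.804) → (14.672,40.292), returning to the start.

Shape 5 is a line segment drawn with `<line>`. Its stroke #0000ff means score at S587, F2101. After flipping Y the toolpath is (5.611,170.398) → (58.203,82.727).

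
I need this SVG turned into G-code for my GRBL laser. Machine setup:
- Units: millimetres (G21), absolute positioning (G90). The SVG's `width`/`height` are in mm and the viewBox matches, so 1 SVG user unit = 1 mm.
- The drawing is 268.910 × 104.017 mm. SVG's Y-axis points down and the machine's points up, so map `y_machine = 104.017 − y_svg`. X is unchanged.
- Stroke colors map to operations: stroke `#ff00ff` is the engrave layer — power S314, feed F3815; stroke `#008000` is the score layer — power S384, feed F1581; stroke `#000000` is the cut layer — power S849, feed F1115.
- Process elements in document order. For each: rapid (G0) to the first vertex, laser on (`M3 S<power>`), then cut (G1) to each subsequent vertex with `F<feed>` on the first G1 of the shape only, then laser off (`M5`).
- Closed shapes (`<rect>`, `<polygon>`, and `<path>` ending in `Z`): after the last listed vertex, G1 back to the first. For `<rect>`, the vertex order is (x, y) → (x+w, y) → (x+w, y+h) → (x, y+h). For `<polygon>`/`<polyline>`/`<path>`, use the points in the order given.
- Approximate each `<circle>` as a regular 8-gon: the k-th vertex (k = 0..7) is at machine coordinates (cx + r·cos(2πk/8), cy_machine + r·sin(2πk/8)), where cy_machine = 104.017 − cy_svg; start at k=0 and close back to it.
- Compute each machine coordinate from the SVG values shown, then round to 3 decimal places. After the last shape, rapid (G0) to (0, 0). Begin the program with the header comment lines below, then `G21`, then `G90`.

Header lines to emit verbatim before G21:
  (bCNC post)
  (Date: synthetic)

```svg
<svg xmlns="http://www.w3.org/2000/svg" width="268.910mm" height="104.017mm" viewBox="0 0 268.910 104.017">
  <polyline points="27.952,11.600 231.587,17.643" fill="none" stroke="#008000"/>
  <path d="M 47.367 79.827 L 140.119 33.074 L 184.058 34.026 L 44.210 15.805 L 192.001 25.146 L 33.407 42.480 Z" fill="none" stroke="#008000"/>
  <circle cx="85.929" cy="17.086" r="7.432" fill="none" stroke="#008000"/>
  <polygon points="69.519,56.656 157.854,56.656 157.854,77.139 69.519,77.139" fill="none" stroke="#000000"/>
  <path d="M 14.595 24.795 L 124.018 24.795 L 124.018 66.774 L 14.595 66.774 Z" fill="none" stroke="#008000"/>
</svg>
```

Since the viewBox matches the mm dimensions, user units are millimetres directly. The only transform is the Y-flip y_m = 104.017 − y_svg.

Shape 1 is a line segment drawn with `<polyline>`. Its stroke #008000 means score at S384, F1581. After flipping Y the toolpath is (27.952,92.417) → (231.587,86.374).

Shape 2 is a closed polygon drawn with `<path>`. Its stroke #008000 means score at S384, F1581. After flipping Y the toolpath is (47.367,24.190) → (140.119,70.943) → (184.058,69.991) → (44.210,88.212) → (192.001,78.871) → (33.407,61.537) → (47.367,24.190), returning to the start.

Shape 3 is a circle drawn with `<circle>`. Its stroke #008000 means score at S384, F1581. After flipping Y the toolpath is (93.361,86.931) → (91.184,92.186) → (85.929,94.363) → (80.674,92.186) → (78.497,86.931) → (80.674,81.676) → (85.929,79.499) → (91.184,81.676) → (93.361,86.931), returning to the start.

Shape 4 is a rectangle drawn with `<polygon>`. Its stroke #000000 means cut at S849, F1115. After flipping Y the toolpath is (69.519,47.361) → (157.854,47.361) → (157.854,26.878) → (69.519,26.878) → (69.519,47.361), returning to the start.

Shape 5 is a rectangle drawn with `<path>`. Its stroke #008000 means score at S384, F1581. After flipping Y the toolpath is (14.595,79.222) → (124.018,79.222) → (124.018,37.243) → (14.595,37.243) → (14.595,79.222), returning to the start.

(bCNC post)
(Date: synthetic)
G21
G90
G0 X27.952 Y92.417
M3 S384
G1 X231.587 Y86.374 F1581
M5
G0 X47.367 Y24.190
M3 S384
G1 X140.119 Y70.943 F1581
G1 X184.058 Y69.991
G1 X44.210 Y88.212
G1 X192.001 Y78.871
G1 X33.407 Y61.537
G1 X47.367 Y24.190
M5
G0 X93.361 Y86.931
M3 S384
G1 X91.184 Y92.186 F1581
G1 X85.929 Y94.363
G1 X80.674 Y92.186
G1 X78.497 Y86.931
G1 X80.674 Y81.676
G1 X85.929 Y79.499
G1 X91.184 Y81.676
G1 X93.361 Y86.931
M5
G0 X69.519 Y47.361
M3 S849
G1 X157.854 Y47.361 F1115
G1 X157.854 Y26.878
G1 X69.519 Y26.878
G1 X69.519 Y47.361
M5
G0 X14.595 Y79.222
M3 S384
G1 X124.018 Y79.222 F1581
G1 X124.018 Y37.243
G1 X14.595 Y37.243
G1 X14.595 Y79.222
M5
G0 X0.000 Y0.000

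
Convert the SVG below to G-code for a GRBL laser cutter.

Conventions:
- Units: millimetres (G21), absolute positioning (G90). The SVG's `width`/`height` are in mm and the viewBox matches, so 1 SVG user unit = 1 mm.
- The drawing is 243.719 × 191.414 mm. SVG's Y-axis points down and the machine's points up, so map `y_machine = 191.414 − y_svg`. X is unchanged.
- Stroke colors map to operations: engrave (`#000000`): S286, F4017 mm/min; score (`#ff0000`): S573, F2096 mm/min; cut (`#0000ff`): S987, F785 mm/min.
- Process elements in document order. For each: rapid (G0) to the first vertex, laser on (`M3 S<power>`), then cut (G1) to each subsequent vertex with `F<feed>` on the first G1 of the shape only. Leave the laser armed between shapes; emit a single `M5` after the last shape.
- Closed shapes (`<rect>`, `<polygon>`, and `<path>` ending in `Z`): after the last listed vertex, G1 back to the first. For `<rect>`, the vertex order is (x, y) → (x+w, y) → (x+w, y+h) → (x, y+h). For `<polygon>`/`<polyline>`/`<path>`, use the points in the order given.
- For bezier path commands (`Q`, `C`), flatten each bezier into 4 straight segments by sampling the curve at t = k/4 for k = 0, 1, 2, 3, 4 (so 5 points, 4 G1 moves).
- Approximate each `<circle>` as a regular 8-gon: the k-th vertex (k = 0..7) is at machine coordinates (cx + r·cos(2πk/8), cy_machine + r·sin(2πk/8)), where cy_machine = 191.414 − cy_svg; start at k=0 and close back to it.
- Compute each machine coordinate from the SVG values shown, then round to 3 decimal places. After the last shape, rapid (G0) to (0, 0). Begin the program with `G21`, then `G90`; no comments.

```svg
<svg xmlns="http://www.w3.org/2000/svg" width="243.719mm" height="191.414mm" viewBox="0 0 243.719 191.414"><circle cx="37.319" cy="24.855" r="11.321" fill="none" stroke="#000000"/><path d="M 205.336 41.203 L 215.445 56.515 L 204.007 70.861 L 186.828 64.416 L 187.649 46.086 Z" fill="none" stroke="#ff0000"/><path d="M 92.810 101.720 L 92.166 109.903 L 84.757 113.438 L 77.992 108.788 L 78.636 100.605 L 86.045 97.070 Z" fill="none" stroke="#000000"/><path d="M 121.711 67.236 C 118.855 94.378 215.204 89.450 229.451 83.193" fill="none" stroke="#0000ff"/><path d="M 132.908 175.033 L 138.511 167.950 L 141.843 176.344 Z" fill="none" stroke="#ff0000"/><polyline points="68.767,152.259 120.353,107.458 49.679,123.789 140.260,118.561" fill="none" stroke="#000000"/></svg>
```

Since the viewBox matches the mm dimensions, user units are millimetres directly. The only transform is the Y-flip y_m = 191.414 − y_svg.

Shape 1 is a circle drawn with `<circle>`. Its stroke #000000 means engrave at S286, F4017. After flipping Y the toolpath is (48.640,166.559) → (45.324,174.564) → (37.319,177.880) → (29.314,174.564) → (25.998,166.559) → (29.314,158.554) → (37.319,155.238) → (45.324,158.554) → (48.640,166.559), returning to the start.

Shape 2 is a regular polygon drawn with `<path>`. Its stroke #ff0000 means score at S573, F2096. After flipping Y the toolpath is (205.336,150.211) → (215.445,134.899) → (204.007,120.553) → (186.828,126.998) → (187.649,145.328) → (205.336,150.211), returning to the start.

Shape 3 is a regular polygon drawn with `<path>`. Its stroke #000000 means engrave at S286, F4017. After flipping Y the toolpath is (92.810,89.694) → (92.166,81.511) → (84.757,77.976) → (77.992,82.626) → (78.636,90.809) → (86.045,94.344) → (92.810,89.694), returning to the start.

Shape 4 is a cubic bezier drawn with `<path>`. Its stroke #0000ff means cut at S987, F785. After flipping Y the toolpath is (121.711,124.178) → (135.337,109.354) → (169.167,103.675) → (206.205,104.258) → (229.451,108.221).

Shape 5 is a regular polygon drawn with `<path>`. Its stroke #ff0000 means score at S573, F2096. After flipping Y the toolpath is (132.908,16.381) → (138.511,23.464) → (141.843,15.070) → (132.908,16.381), returning to the start.

Shape 6 is a open polyline drawn with `<polyline>`. Its stroke #000000 means engrave at S286, F4017. After flipping Y the toolpath is (68.767,39.155) → (120.353,83.956) → (49.679,67.625) → (140.260,72.853).

G21
G90
G0 X48.640 Y166.559
M3 S286
G1 X45.324 Y174.564 F4017
G1 X37.319 Y177.880
G1 X29.314 Y174.564
G1 X25.998 Y166.559
G1 X29.314 Y158.554
G1 X37.319 Y155.238
G1 X45.324 Y158.554
G1 X48.640 Y166.559
G0 X205.336 Y150.211
M3 S573
G1 X215.445 Y134.899 F2096
G1 X204.007 Y120.553
G1 X186.828 Y126.998
G1 X187.649 Y145.328
G1 X205.336 Y150.211
G0 X92.810 Y89.694
M3 S286
G1 X92.166 Y81.511 F4017
G1 X84.757 Y77.976
G1 X77.992 Y82.626
G1 X78.636 Y90.809
G1 X86.045 Y94.344
G1 X92.810 Y89.694
G0 X121.711 Y124.178
M3 S987
G1 X135.337 Y109.354 F785
G1 X169.167 Y103.675
G1 X206.205 Y104.258
G1 X229.451 Y108.221
G0 X132.908 Y16.381
M3 S573
G1 X138.511 Y23.464 F2096
G1 X141.843 Y15.070
G1 X132.908 Y16.381
G0 X68.767 Y39.155
M3 S286
G1 X120.353 Y83.956 F4017
G1 X49.679 Y67.625
G1 X140.260 Y72.853
M5
G0 X0.000 Y0.000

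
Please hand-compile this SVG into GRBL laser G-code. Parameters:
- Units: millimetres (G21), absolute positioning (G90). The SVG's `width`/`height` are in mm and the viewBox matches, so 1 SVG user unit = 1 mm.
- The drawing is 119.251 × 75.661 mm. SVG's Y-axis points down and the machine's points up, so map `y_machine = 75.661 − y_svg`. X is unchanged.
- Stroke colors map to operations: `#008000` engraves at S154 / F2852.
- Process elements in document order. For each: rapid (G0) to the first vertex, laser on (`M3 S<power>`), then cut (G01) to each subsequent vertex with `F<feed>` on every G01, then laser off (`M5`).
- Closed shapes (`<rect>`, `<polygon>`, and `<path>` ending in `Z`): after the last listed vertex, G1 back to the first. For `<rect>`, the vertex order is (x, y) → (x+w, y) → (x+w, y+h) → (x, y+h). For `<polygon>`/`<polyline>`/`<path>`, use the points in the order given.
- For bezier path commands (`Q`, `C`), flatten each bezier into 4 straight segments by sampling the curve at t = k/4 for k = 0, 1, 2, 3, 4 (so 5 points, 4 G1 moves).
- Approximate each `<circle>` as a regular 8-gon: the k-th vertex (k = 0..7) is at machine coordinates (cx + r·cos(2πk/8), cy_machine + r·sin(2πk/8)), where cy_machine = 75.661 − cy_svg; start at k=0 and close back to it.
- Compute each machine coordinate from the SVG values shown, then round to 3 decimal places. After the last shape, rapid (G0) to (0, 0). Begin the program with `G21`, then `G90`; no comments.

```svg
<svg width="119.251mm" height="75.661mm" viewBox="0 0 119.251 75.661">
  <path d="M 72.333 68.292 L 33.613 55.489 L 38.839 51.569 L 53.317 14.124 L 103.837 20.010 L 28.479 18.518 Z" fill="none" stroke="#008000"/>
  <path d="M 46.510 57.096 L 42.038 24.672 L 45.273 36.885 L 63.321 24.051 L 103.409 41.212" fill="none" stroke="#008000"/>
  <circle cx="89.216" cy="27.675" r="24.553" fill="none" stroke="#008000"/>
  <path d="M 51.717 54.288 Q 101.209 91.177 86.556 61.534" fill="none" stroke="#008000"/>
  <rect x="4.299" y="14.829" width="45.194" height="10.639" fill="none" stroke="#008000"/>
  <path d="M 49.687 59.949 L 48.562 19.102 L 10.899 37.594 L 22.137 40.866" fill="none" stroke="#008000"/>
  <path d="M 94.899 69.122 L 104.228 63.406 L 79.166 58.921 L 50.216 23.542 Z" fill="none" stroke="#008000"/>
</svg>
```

viewBox `0 0 119.251 75.661` with mm width/height → 1 unit = 1 mm. Flip: y_m = 75.661 − y_svg.

**Shape 1** — `<path>` closed polygon, stroke `#008000` → engrave (S154, F2852). Machine vertices: (72.333,7.369) → (33.613,20.172) → (38.839,24.092) → (53.317,61.537) → (103.837,55.651) → (28.479,57.143) → (72.333,7.369). Closed: final G1 returns to the first vertex.

**Shape 2** — `<path>` open polyline, stroke `#008000` → engrave (S154, F2852). Machine vertices: (46.510,18.565) → (42.038,50.989) → (45.273,38.776) → (63.321,51.610) → (103.409,34.449). Open path.

**Shape 3** — `<circle>` circle, stroke `#008000` → engrave (S154, F2852). Machine vertices: (113.769,47.986) → (106.578,65.348) → (89.216,72.539) → (71.854,65.348) → (64.663,47.986) → (71.854,30.624) → (89.216,23.433) → (106.578,30.624) → (113.769,47.986). Closed: final G1 returns to the first vertex.

**Shape 4** — `<path>` quadratic bezier, stroke `#008000` → engrave (S154, F2852). Control points (SVG): P0=(51.717,54.288), P1=(101.209,91.177), P2=(86.556,61.534); sampled at t=k/4. Machine vertices: (51.717,21.373) → (72.454,7.087) → (85.173,1.117) → (89.873,3.464) → (86.556,14.127). Open path.

**Shape 5** — `<rect>` rectangle, stroke `#008000` → engrave (S154, F2852). Machine vertices: (4.299,60.832) → (49.493,60.832) → (49.493,50.193) → (4.299,50.193) → (4.299,60.832). Closed: final G1 returns to the first vertex.

**Shape 6** — `<path>` open polyline, stroke `#008000` → engrave (S154, F2852). Machine vertices: (49.687,15.712) → (48.562,56.559) → (10.899,38.067) → (22.137,34.795). Open path.

**Shape 7** — `<path>` closed polygon, stroke `#008000` → engrave (S154, F2852). Machine vertices: (94.899,6.539) → (104.228,12.255) → (79.166,16.740) → (50.216,52.119) → (94.899,6.539). Closed: final G1 returns to the first vertex.

G21
G90
G0 X72.333 Y7.369
M3 S154
G01 X33.613 Y20.172 F2852
G01 X38.839 Y24.092 F2852
G01 X53.317 Y61.537 F2852
G01 X103.837 Y55.651 F2852
G01 X28.479 Y57.143 F2852
G01 X72.333 Y7.369 F2852
M5
G0 X46.510 Y18.565
M3 S154
G01 X42.038 Y50.989 F2852
G01 X45.273 Y38.776 F2852
G01 X63.321 Y51.610 F2852
G01 X103.409 Y34.449 F2852
M5
G0 X113.769 Y47.986
M3 S154
G01 X106.578 Y65.348 F2852
G01 X89.216 Y72.539 F2852
G01 X71.854 Y65.348 F2852
G01 X64.663 Y47.986 F2852
G01 X71.854 Y30.624 F2852
G01 X89.216 Y23.433 F2852
G01 X106.578 Y30.624 F2852
G01 X113.769 Y47.986 F2852
M5
G0 X51.717 Y21.373
M3 S154
G01 X72.454 Y7.087 F2852
G01 X85.173 Y1.117 F2852
G01 X89.873 Y3.464 F2852
G01 X86.556 Y14.127 F2852
M5
G0 X4.299 Y60.832
M3 S154
G01 X49.493 Y60.832 F2852
G01 X49.493 Y50.193 F2852
G01 X4.299 Y50.193 F2852
G01 X4.299 Y60.832 F2852
M5
G0 X49.687 Y15.712
M3 S154
G01 X48.562 Y56.559 F2852
G01 X10.899 Y38.067 F2852
G01 X22.137 Y34.795 F2852
M5
G0 X94.899 Y6.539
M3 S154
G01 X104.228 Y12.255 F2852
G01 X79.166 Y16.740 F2852
G01 X50.216 Y52.119 F2852
G01 X94.899 Y6.539 F2852
M5
G0 X0.000 Y0.000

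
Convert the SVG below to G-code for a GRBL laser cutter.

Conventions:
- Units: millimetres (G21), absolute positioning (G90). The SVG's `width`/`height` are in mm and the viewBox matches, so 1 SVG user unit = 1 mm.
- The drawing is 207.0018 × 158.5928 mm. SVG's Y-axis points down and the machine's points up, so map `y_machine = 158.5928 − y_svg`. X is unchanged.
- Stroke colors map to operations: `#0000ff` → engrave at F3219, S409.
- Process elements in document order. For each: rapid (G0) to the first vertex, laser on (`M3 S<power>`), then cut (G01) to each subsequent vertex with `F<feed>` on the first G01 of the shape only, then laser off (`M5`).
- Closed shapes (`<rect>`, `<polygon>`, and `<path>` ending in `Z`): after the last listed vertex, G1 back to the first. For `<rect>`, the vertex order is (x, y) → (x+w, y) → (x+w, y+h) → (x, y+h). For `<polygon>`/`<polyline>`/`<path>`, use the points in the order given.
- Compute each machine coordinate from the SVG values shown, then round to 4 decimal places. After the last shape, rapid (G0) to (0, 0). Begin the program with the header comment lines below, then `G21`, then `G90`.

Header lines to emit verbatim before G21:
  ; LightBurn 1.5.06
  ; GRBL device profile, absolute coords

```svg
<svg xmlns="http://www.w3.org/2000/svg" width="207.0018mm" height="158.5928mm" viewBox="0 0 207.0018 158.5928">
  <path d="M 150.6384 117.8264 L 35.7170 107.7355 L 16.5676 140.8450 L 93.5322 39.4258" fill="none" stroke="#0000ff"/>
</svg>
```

; LightBurn 1.5.06
; GRBL device profile, absolute coords
G21
G90
G0 X150.6384 Y40.7664
M3 S409
G01 X35.7170 Y50.8573 F3219
G01 X16.5676 Y17.7478
G01 X93.5322 Y119.1670
M5
G0 X0.0000 Y0.0000

Since the viewBox matches the mm dimensions, user units are millimetres directly. The only transform is the Y-flip y_m = 158.5928 − y_svg.

Shape 1 is a open polyline drawn with `<path>`. Its stroke #0000ff means engrave at S409, F3219. After flipping Y the toolpath is (150.6384,40.7664) → (35.7170,50.8573) → (16.5676,17.7478) → (93.5322,119.1670).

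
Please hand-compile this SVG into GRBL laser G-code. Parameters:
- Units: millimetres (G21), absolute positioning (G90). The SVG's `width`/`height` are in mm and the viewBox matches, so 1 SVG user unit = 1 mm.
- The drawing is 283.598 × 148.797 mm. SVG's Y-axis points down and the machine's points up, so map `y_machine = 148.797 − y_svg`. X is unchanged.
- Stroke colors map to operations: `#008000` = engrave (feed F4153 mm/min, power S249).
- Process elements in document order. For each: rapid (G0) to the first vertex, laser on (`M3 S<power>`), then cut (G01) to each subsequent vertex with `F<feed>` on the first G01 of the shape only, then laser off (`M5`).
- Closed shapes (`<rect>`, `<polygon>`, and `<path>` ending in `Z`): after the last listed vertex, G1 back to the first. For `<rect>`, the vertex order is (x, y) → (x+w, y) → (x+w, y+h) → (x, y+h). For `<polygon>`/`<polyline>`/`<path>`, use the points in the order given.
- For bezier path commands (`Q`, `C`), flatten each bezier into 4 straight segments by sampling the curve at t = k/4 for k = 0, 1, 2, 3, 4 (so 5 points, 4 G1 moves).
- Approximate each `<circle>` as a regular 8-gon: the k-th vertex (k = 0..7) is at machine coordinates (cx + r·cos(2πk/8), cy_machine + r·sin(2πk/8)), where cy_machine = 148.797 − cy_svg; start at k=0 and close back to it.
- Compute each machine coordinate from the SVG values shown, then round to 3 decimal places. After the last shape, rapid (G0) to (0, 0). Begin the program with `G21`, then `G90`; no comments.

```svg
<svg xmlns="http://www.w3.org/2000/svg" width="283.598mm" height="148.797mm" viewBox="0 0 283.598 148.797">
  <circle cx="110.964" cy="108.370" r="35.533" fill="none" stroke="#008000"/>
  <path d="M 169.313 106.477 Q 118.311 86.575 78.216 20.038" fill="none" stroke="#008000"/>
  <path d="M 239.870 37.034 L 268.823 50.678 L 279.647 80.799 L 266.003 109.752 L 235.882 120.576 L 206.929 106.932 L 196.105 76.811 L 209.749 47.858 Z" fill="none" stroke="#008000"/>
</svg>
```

Since the viewBox matches the mm dimensions, user units are millimetres directly. The only transform is the Y-flip y_m = 148.797 − y_svg.

Shape 1 is a circle drawn with `<circle>`. Its stroke #008000 means engrave at S249, F4153. After flipping Y the toolpath is (146.497,40.427) → (136.090,65.553) → (110.964,75.960) → (85.838,65.553) → (75.431,40.427) → (85.838,15.301) → (110.964,4.894) → (136.090,15.301) → (146.497,40.427), returning to the start.

Shape 2 is a quadratic bezier drawn with `<path>`. Its stroke #008000 means engrave at S249, F4153. After flipping Y the toolpath is (169.313,42.320) → (144.494,55.186) → (121.038,73.881) → (98.945,98.405) → (78.216,128.759).

Shape 3 is a regular polygon drawn with `<path>`. Its stroke #008000 means engrave at S249, F4153. After flipping Y the toolpath is (239.870,111.763) → (268.823,98.119) → (279.647,67.998) → (266.003,39.045) → (235.882,28.221) → (206.929,41.865) → (196.105,71.986) → (209.749,100.939) → (239.870,111.763), returning to the start.

G21
G90
G0 X146.497 Y40.427
M3 S249
G01 X136.090 Y65.553 F4153
G01 X110.964 Y75.960
G01 X85.838 Y65.553
G01 X75.431 Y40.427
G01 X85.838 Y15.301
G01 X110.964 Y4.894
G01 X136.090 Y15.301
G01 X146.497 Y40.427
M5
G0 X169.313 Y42.320
M3 S249
G01 X144.494 Y55.186 F4153
G01 X121.038 Y73.881
G01 X98.945 Y98.405
G01 X78.216 Y128.759
M5
G0 X239.870 Y111.763
M3 S249
G01 X268.823 Y98.119 F4153
G01 X279.647 Y67.998
G01 X266.003 Y39.045
G01 X235.882 Y28.221
G01 X206.929 Y41.865
G01 X196.105 Y71.986
G01 X209.749 Y100.939
G01 X239.870 Y111.763
M5
G0 X0.000 Y0.000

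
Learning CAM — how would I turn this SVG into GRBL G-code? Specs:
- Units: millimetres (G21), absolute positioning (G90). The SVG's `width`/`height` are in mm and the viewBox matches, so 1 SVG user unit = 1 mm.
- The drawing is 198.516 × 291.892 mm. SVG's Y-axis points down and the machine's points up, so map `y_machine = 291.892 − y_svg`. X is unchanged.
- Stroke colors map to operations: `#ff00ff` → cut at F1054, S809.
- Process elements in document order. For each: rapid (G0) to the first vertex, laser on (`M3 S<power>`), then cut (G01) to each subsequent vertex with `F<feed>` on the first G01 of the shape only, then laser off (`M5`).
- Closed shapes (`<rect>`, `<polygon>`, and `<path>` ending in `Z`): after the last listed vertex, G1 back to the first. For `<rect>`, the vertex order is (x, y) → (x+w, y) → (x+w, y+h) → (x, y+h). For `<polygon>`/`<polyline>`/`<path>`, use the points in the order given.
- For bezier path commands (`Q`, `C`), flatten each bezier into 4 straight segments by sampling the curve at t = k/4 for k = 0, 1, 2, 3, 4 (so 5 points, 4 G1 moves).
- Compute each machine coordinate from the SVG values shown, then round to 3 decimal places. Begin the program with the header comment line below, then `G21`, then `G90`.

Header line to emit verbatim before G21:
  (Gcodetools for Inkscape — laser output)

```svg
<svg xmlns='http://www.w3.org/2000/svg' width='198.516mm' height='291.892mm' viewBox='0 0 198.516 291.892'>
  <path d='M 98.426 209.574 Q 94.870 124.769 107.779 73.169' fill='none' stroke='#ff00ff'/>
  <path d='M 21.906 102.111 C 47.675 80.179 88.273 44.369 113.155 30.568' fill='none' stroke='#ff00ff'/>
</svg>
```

1 u = 1 mm; y_m = 291.892 − y.

[1] `<path>` quadratic bezier, #ff00ff→cut S809 F1054: (98.426,82.318) → (97.677,122.645) → (98.986,158.822) → (102.354,190.848) → (107.779,218.723)

[2] `<path>` cubic bezier, #ff00ff→cut S809 F1054: (21.906,189.781) → (43.536,208.271) → (67.863,228.602) → (92.024,247.407) → (113.155,261.324)

(Gcodetools for Inkscape — laser output)
G21
G90
G0 X98.426 Y82.318
M3 S809
G01 X97.677 Y122.645 F1054
G01 X98.986 Y158.822
G01 X102.354 Y190.848
G01 X107.779 Y218.723
M5
G0 X21.906 Y189.781
M3 S809
G01 X43.536 Y208.271 F1054
G01 X67.863 Y228.602
G01 X92.024 Y247.407
G01 X113.155 Y261.324
M5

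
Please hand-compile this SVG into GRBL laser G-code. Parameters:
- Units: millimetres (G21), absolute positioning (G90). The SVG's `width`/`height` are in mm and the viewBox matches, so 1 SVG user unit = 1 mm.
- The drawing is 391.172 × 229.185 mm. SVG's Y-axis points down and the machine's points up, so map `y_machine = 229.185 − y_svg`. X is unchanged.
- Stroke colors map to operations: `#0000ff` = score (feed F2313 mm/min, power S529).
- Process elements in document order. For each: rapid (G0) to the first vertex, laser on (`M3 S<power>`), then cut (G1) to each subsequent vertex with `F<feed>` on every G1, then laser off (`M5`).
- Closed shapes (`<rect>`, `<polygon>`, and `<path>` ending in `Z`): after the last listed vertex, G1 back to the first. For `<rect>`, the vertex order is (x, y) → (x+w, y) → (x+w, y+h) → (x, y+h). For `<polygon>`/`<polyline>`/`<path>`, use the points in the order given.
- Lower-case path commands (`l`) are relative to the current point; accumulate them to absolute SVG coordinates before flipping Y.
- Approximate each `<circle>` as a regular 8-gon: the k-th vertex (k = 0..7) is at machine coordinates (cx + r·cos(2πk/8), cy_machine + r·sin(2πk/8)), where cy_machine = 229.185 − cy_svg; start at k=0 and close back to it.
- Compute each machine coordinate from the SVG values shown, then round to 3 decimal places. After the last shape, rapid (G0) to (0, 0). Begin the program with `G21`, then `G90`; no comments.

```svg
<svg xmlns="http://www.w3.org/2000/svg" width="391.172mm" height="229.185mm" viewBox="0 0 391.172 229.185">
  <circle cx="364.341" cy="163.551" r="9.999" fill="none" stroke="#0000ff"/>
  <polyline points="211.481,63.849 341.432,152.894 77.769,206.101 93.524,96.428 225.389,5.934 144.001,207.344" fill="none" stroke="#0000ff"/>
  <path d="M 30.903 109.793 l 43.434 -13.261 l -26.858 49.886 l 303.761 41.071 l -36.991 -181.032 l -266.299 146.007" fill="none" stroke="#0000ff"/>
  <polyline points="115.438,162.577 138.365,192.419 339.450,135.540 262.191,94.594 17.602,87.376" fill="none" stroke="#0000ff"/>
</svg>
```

Since the viewBox matches the mm dimensions, user units are millimetres directly. The only transform is the Y-flip y_m = 229.185 − y_svg.

Shape 1 is a circle drawn with `<circle>`. Its stroke #0000ff means score at S529, F2313. After flipping Y the toolpath is (374.340,65.634) → (371.411,72.704) → (364.341,75.633) → (357.271,72.704) → (354.342,65.634) → (357.271,58.564) → (364.341,55.635) → (371.411,58.564) → (374.340,65.634), returning to the start.

Shape 2 is a open polyline drawn with `<polyline>`. Its stroke #0000ff means score at S529, F2313. After flipping Y the toolpath is (211.481,165.336) → (341.432,76.291) → (77.769,23.084) → (93.524,132.757) → (225.389,223.251) → (144.001,21.841).

Shape 3 is a open polyline drawn with `<path>`. Its stroke #0000ff means score at S529, F2313. After flipping Y the toolpath is (30.903,119.392) → (74.337,132.653) → (47.479,82.767) → (351.240,41.696) → (314.249,222.728) → (47.950,76.721).

Shape 4 is a open polyline drawn with `<polyline>`. Its stroke #0000ff means score at S529, F2313. After flipping Y the toolpath is (115.438,66.608) → (138.365,36.766) → (339.450,93.645) → (262.191,134.591) → (17.602,141.809).

G21
G90
G0 X374.340 Y65.634
M3 S529
G1 X371.411 Y72.704 F2313
G1 X364.341 Y75.633 F2313
G1 X357.271 Y72.704 F2313
G1 X354.342 Y65.634 F2313
G1 X357.271 Y58.564 F2313
G1 X364.341 Y55.635 F2313
G1 X371.411 Y58.564 F2313
G1 X374.340 Y65.634 F2313
M5
G0 X211.481 Y165.336
M3 S529
G1 X341.432 Y76.291 F2313
G1 X77.769 Y23.084 F2313
G1 X93.524 Y132.757 F2313
G1 X225.389 Y223.251 F2313
G1 X144.001 Y21.841 F2313
M5
G0 X30.903 Y119.392
M3 S529
G1 X74.337 Y132.653 F2313
G1 X47.479 Y82.767 F2313
G1 X351.240 Y41.696 F2313
G1 X314.249 Y222.728 F2313
G1 X47.950 Y76.721 F2313
M5
G0 X115.438 Y66.608
M3 S529
G1 X138.365 Y36.766 F2313
G1 X339.450 Y93.645 F2313
G1 X262.191 Y134.591 F2313
G1 X17.602 Y141.809 F2313
M5
G0 X0.000 Y0.000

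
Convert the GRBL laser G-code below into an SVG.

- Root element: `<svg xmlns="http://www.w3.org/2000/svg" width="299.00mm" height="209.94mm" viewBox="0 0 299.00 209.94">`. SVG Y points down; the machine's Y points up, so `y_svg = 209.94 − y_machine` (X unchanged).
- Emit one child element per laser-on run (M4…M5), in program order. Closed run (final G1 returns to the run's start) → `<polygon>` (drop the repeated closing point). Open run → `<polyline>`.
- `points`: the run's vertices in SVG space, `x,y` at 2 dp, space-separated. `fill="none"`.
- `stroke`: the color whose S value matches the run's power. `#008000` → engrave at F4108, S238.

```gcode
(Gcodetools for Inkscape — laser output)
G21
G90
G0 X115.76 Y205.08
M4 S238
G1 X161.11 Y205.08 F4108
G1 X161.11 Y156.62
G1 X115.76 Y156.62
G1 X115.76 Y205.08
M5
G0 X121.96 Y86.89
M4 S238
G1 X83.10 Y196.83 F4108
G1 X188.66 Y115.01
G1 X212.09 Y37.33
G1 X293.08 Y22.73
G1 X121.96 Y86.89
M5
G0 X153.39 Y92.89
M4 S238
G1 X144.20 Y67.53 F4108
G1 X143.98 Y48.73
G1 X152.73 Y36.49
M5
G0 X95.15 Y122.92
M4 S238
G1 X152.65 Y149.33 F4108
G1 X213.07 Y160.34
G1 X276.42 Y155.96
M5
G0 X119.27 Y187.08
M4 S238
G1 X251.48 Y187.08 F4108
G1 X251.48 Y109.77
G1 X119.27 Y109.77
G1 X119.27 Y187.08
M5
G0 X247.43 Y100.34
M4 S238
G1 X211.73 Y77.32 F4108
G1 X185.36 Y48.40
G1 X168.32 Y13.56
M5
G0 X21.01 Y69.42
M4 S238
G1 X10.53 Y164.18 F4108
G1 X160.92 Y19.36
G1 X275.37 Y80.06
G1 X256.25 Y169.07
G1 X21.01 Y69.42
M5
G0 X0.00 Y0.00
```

Each laser-on run becomes one SVG element. Flip Y back into SVG space with y_svg = 209.94 − y_machine. Every run uses S238, so all elements get stroke `#008000` (engrave).

Run 1: The run returns to its start, so emit a `<polygon>` with points (Y-flipped): 115.76,4.86 161.11,4.86 161.11,53.32 115.76,53.32.

Run 2: The run returns to its start, so emit a `<polygon>` with points (Y-flipped): 121.96,123.05 83.10,13.11 188.66,94.93 212.09,172.61 293.08,187.21.

Run 3: The run is open, so emit a `<polyline>` with points (Y-flipped): 153.39,117.05 144.20,142.41 143.98,161.21 152.73,173.45.

Run 4: The run is open, so emit a `<polyline>` with points (Y-flipped): 95.15,87.02 152.65,60.61 213.07,49.60 276.42,53.98.

Run 5: The run returns to its start, so emit a `<polygon>` with points (Y-flipped): 119.27,22.86 251.48,22.86 251.48,100.17 119.27,100.17.

Run 6: The run is open, so emit a `<polyline>` with points (Y-flipped): 247.43,109.60 211.73,132.62 185.36,161.54 168.32,196.38.

Run 7: The run returns to its start, so emit a `<polygon>` with points (Y-flipped): 21.01,140.52 10.53,45.76 160.92,190.58 275.37,129.88 256.25,40.87.

<svg xmlns="http://www.w3.org/2000/svg" width="299.00mm" height="209.94mm" viewBox="0 0 299.00 209.94">
  <polygon points="115.76,4.86 161.11,4.86 161.11,53.32 115.76,53.32" fill="none" stroke="#008000"/>
  <polygon points="121.96,123.05 83.10,13.11 188.66,94.93 212.09,172.61 293.08,187.21" fill="none" stroke="#008000"/>
  <polyline points="153.39,117.05 144.20,142.41 143.98,161.21 152.73,173.45" fill="none" stroke="#008000"/>
  <polyline points="95.15,87.02 152.65,60.61 213.07,49.60 276.42,53.98" fill="none" stroke="#008000"/>
  <polygon points="119.27,22.86 251.48,22.86 251.48,100.17 119.27,100.17" fill="none" stroke="#008000"/>
  <polyline points="247.43,109.60 211.73,132.62 185.36,161.54 168.32,196.38" fill="none" stroke="#008000"/>
  <polygon points="21.01,140.52 10.53,45.76 160.92,190.58 275.37,129.88 256.25,40.87" fill="none" stroke="#008000"/>
</svg>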